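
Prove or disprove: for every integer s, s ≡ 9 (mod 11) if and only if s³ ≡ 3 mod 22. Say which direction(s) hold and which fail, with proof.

(⇐) The residues r modulo 22 with r³ ≡ 3 (mod 22) are exactly {9}, and each is ≡ 9 (mod 11).

(⇒) This fails: take s = 20. Then 20 ≡ 9 (mod 11), but 20³ = 8000 ≡ 14 (mod 22), not 3.

Only the converse holds.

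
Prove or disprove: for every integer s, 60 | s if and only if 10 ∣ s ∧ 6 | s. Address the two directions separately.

The forward direction holds; the converse fails.

Forward direction. If 60 ∣ s, write s = 60q. Since 60 = 6·10, s = 10·(6q), so 10 ∣ s; and since 60 = 10·6, s = 6·(10q), so 6 ∣ s.

Converse. This fails: take s = 30. Both 10 ∣ 30 and 6 ∣ 30, yet 30 is not a multiple of 60 (since 30 = 0·60 + 30), so 60 ∤ 30.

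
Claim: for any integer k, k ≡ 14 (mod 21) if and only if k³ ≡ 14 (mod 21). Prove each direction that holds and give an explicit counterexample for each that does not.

(⇒) Suppose k ≡ 14 (mod 21). Write k = 21j + 14. Then (21j + 14)³ = 9261j³ + 18522j² + 12348j + 2744 = 21(441j³ + 882j² + 588j + 130) + 14, so k³ ≡ 14 (mod 21).

(⇐) Conversely, suppose k³ ≡ 14 (mod 21). The only residue r in {0, …, 20} with r³ ≡ 14 (mod 21) is r = 14, so k ≡ 14 (mod 21).

Both implications hold.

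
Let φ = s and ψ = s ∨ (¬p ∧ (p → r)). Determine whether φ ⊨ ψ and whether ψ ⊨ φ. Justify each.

Only the forward implication holds.

Forward direction. Assume the antecedent. If p is true, the antecedent forces (p = T, r = F, s = T) or (p = T, r = T, s = T), and s ∨ (¬p ∧ (p → r)) holds there. If p is false, s ∨ (¬p ∧ (p → r)) reduces to true regardless of the other variables. Either way s ∨ (¬p ∧ (p → r)) holds.

Converse. This fails. Under p = F, r = F, s = F, the left side is false but the right side is true.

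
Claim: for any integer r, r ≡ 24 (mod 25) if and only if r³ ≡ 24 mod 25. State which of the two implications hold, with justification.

(→) Suppose r ≡ 24 (mod 25). Write r = 25j + 24. Then (25j + 24)³ = 15625j³ + 45000j² + 43200j + 13824 = 25(625j³ + 1800j² + 1728j + 552) + 24, so r³ ≡ 24 (mod 25).

(←) Conversely, suppose r³ ≡ 24 (mod 25). The only residue r in {0, …, 24} with r³ ≡ 24 (mod 25) is r = 24, so r ≡ 24 (mod 25).

Both implications hold.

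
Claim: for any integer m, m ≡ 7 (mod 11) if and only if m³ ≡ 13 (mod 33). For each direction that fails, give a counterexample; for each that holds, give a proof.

Converse. The residues r modulo 33 with r³ ≡ 13 (mod 33) are exactly {7}, and each is ≡ 7 (mod 11).

Forward direction. This fails: take m = 18. Then 18 ≡ 7 (mod 11), but 18³ = 5832 ≡ 24 (mod 33), not 13.

(⇒) fails; (⇐) holds.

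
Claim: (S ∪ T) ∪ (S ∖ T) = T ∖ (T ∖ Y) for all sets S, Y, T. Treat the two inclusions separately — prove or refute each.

(⊇) Let x ∈ T ∖ (T ∖ Y). Then either x ∈ Y ∩ T and x ∉ S; or x ∈ S ∩ Y ∩ T. In each case x ∈ (S ∪ T) ∪ (S ∖ T), so T ∖ (T ∖ Y) ⊆ (S ∪ T) ∪ (S ∖ T).

(⊆) This inclusion fails. Take S = {1}, Y = ∅, T = ∅; then 1 ∈ (S ∪ T) ∪ (S ∖ T) but 1 ∉ T ∖ (T ∖ Y).

The sets are not equal: only the reverse inclusion holds.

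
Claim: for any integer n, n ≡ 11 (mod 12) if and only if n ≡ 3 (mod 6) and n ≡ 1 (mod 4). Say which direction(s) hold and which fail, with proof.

Neither implication holds.

(→) This fails: n = 11 gives 11 ≡ 11 (mod 12) but 11 ≡ 5 (mod 6), so the conjunction on the right does not hold.

(←) This fails: n = 9 satisfies both congruences on the right (9 ≡ 3 mod 6 and 9 ≡ 1 mod 4) yet 9 ≡ 9 (mod 12), not 11.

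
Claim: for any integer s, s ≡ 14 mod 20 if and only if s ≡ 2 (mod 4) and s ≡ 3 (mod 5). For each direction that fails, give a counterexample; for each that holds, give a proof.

Neither implication holds.

[⇒] This fails: s = 14 gives 14 ≡ 14 (mod 20) but 14 ≡ 4 (mod 5), so the conjunction on the right does not hold.

[⇐] This fails: s = 18 satisfies both congruences on the right (18 ≡ 2 mod 4 and 18 ≡ 3 mod 5) yet 18 ≡ 18 (mod 20), not 14.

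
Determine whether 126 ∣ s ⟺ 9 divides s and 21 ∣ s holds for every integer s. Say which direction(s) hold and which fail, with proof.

Only the forward implication holds.

(⟸) This fails: take s = 63. Both 9 ∣ 63 and 21 ∣ 63, yet 63 is not a multiple of 126 (since 63 = 0·126 + 63), so 126 ∤ 63.

(⟹) If 126 ∣ s, write s = 126q. Since 126 = 14·9, s = 9·(14q), so 9 ∣ s; and since 126 = 6·21, s = 21·(6q), so 21 ∣ s.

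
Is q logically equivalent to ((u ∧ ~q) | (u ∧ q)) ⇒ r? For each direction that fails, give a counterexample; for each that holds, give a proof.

(→) This fails. Under r = F, u = T, q = T, the left side is true but the right side is false.

(←) This fails. Under r = F, u = F, q = F, the left side is false but the right side is true.

Both directions fail.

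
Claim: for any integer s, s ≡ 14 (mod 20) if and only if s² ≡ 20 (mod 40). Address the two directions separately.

Both directions fail.

[⇒] This fails: take s = 14. Then 14 ≡ 14 (mod 20), but 14² = 196 ≡ 36 (mod 40), not 20.

[⇐] This fails: take s = 10. Then 10² = 100 ≡ 20 (mod 40), yet 10 ≡ 10 (mod 20), not 14.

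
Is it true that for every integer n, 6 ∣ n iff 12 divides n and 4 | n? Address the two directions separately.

(⇒) fails; (⇐) holds.

(→) This fails: take n = 6. Certainly 6 ∣ 6, but 12 ∤ 6.

(←) Suppose 12 ∣ n and 4 ∣ n. Any common multiple of 12 and 4 is a multiple of their lcm; here lcm(12, 4) = 12·4/gcd(12, 4) = 48/4 = 12, so 12 ∣ n. Since 6 ∣ 12, it follows that 6 ∣ n.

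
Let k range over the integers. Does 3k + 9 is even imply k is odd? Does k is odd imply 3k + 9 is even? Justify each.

The biconditional holds.

(⟹) Suppose 3k + 9 is even. Since 3 is odd, 3k and k have the same parity, so 3k + 9 ≡ k + 9 (mod 2). As 9 is odd, 3k + 9 is even exactly when k is odd. Thus k is odd.

(⟸) Conversely, suppose k is odd; write k = 2j + 1. Then 3k + 9 = 3·(2j + 1) + 9 = 2·3j + 12, which is even.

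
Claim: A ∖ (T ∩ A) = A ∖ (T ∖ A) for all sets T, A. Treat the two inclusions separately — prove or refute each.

(⊇) This inclusion fails. Take T = {1}, A = {1}; then 1 ∈ A ∖ (T ∖ A) but 1 ∉ A ∖ (T ∩ A).

(⊆) Let x ∈ A ∖ (T ∩ A). Then x ∈ A and x ∉ T, from which x ∈ A ∖ (T ∖ A).

The sets are not equal: only the forward inclusion holds.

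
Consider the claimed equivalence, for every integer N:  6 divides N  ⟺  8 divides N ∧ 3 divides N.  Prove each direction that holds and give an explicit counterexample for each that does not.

(⇒) This fails: take N = 6. Certainly 6 ∣ 6, but 8 ∤ 6.

(⇐) Suppose 8 ∣ N and 3 ∣ N. Any common multiple of 8 and 3 is a multiple of their lcm; here gcd(8, 3) = 1, so lcm(8, 3) = 8·3 = 24, so 24 ∣ N. Since 6 ∣ 24, it follows that 6 ∣ N.

Only the reverse direction holds.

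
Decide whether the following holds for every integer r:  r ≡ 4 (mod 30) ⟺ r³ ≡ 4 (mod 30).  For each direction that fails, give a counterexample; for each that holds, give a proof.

Both directions hold.

(→) Suppose r ≡ 4 (mod 30). Write r = 30j + 4. Then (30j + 4)³ = 27000j³ + 10800j² + 1440j + 64 = 30(900j³ + 360j² + 48j + 2) + 4, so r³ ≡ 4 (mod 30).

(←) Conversely, suppose r³ ≡ 4 (mod 30). The only residue r in {0, …, 29} with r³ ≡ 4 (mod 30) is r = 4, so r ≡ 4 (mod 30).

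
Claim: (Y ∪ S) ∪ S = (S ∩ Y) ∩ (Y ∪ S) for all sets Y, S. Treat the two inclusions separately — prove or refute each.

Only the reverse inclusion holds.

Forward inclusion. This inclusion fails. Take Y = {1}, S = ∅; then 1 ∈ (Y ∪ S) ∪ S but 1 ∉ (S ∩ Y) ∩ (Y ∪ S).

Reverse inclusion. Let x ∈ (S ∩ Y) ∩ (Y ∪ S). Then x ∈ Y ∩ S, from which x ∈ (Y ∪ S) ∪ S.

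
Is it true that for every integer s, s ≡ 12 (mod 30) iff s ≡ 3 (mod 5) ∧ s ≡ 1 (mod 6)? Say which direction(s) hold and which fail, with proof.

(⇒) fails and (⇐) fails.

(⟹) This fails: s = 12 gives 12 ≡ 12 (mod 30) but 12 ≡ 2 (mod 5), so the conjunction on the right does not hold.

(⟸) This fails: s = 13 satisfies both congruences on the right (13 ≡ 3 mod 5 and 13 ≡ 1 mod 6) yet 13 ≡ 13 (mod 30), not 12.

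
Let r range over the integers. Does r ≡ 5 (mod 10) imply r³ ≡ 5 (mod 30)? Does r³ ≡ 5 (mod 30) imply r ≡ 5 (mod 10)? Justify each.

Only the converse holds.

(⟹) This fails: take r = 15. Then 15 ≡ 5 (mod 10), but 15³ = 3375 ≡ 15 (mod 30), not 5.

(⟸) Conversely, the residues r modulo 30 with r³ ≡ 5 (mod 30) are exactly {5}, and each is ≡ 5 (mod 10).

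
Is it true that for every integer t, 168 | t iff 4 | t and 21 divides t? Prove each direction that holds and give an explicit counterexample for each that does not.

(⇒) If 168 ∣ t, write t = 168q. Since 168 = 42·4, t = 4·(42q), so 4 ∣ t; and since 168 = 8·21, t = 21·(8q), so 21 ∣ t.

(⇐) This fails: take t = 84. Both 4 ∣ 84 and 21 ∣ 84, yet 84 is not a multiple of 168 (since 84 = 0·168 + 84), so 168 ∤ 84.

The forward direction holds; the converse fails.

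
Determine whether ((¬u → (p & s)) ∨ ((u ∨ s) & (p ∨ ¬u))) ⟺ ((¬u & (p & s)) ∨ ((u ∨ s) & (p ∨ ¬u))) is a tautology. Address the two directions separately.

(⇒) fails; (⇐) holds.

(⇐) Assume the antecedent. If u is true, the consequent reduces to true regardless of the other variables. If u is false, the antecedent forces (u = F, p = F, s = T) or (u = F, p = T, s = T), and the consequent holds there. Either way the consequent holds.

(⇒) This fails. Under u = T, p = F, s = F, the left side is true but the right side is false.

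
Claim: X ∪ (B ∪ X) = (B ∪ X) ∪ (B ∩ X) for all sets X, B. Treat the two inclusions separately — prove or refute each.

(⟹) Let x ∈ X ∪ (B ∪ X). Then either x ∈ X and x ∉ B; or x ∈ B and x ∉ X; or x ∈ X ∩ B. In each case x ∈ (B ∪ X) ∪ (B ∩ X), so X ∪ (B ∪ X) ⊆ (B ∪ X) ∪ (B ∩ X).

(⟸) Let x ∈ (B ∪ X) ∪ (B ∩ X). Then either x ∈ X and x ∉ B; or x ∈ B and x ∉ X; or x ∈ X ∩ B. In each case x ∈ X ∪ (B ∪ X), so (B ∪ X) ∪ (B ∩ X) ⊆ X ∪ (B ∪ X).

Both inclusions hold; the sets are equal.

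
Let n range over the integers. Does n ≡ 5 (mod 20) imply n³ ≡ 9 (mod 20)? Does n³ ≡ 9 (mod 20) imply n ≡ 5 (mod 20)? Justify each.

(⟹) This fails: take n = 5. Then 5 ≡ 5 (mod 20), but 5³ = 125 ≡ 5 (mod 20), not 9.

(⟸) This fails: take n = 9. Then 9³ = 729 ≡ 9 (mod 20), yet 9 ≡ 9 (mod 20), not 5.

Neither implication holds.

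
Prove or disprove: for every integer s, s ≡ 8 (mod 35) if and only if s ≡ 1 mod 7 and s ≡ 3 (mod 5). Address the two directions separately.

Both directions hold; the statement is true.

(→) Suppose s ≡ 8 (mod 35); write s = 35j + 8. Since 7 ∣ 35, reducing mod 7 gives s ≡ 8 ≡ 1 (mod 7); since 5 ∣ 35, reducing mod 5 gives s ≡ 8 ≡ 3 (mod 5).

(←) Conversely, if s ≡ 1 (mod 7) and s ≡ 3 (mod 5), then by the Chinese remainder theorem s ≡ 8 (mod 35). This is exactly s ≡ 8 (mod 35).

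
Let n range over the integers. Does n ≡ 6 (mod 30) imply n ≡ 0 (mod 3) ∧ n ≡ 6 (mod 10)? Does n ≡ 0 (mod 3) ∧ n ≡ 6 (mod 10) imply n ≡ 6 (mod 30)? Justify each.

Forward direction. Suppose n ≡ 6 (mod 30); write n = 30j + 6. Since 3 ∣ 30, reducing mod 3 gives n ≡ 6 ≡ 0 (mod 3); since 10 ∣ 30, reducing mod 10 gives n ≡ 6 (mod 10).

Converse. If n ≡ 0 (mod 3) and n ≡ 6 (mod 10), then by the Chinese remainder theorem n ≡ 6 (mod 30). This is exactly n ≡ 6 (mod 30).

Equivalent; both directions hold.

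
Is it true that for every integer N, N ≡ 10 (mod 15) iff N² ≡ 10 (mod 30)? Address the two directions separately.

(→) This fails: take N = 25. Then 25 ≡ 10 (mod 15), but 25² = 625 ≡ 25 (mod 30), not 10.

(←) This fails: take N = 20. Then 20² = 400 ≡ 10 (mod 30), yet 20 ≡ 5 (mod 15), not 10.

(⇒) fails and (⇐) fails.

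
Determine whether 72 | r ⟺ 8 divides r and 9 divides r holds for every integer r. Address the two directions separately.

The biconditional holds.

[⇒] If 72 ∣ r, write r = 72q. Since 72 = 9·8, r = 8·(9q), so 8 ∣ r; and since 72 = 8·9, r = 9·(8q), so 9 ∣ r.

[⇐] Suppose 8 ∣ r and 9 ∣ r. Any common multiple of 8 and 9 is a multiple of their lcm; here gcd(8, 9) = 1, so lcm(8, 9) = 8·9 = 72, so 72 ∣ r.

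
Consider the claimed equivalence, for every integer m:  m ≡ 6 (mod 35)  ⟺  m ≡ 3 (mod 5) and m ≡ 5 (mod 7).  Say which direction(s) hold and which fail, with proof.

Neither direction holds.

Forward direction. This fails: m = 6 gives 6 ≡ 6 (mod 35) but 6 ≡ 1 (mod 5), so the conjunction on the right does not hold.

Converse. This fails: m = 33 satisfies both congruences on the right (33 ≡ 3 mod 5 and 33 ≡ 5 mod 7) yet 33 ≡ 33 (mod 35), not 6.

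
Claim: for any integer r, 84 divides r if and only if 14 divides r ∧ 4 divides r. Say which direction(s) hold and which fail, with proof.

Not equivalent: only (⇒) holds.

(→) If 84 ∣ r, write r = 84q. Since 84 = 6·14, r = 14·(6q), so 14 ∣ r; and since 84 = 21·4, r = 4·(21q), so 4 ∣ r.

(←) This fails: take r = 28. Both 14 ∣ 28 and 4 ∣ 28, yet 28 is not a multiple of 84 (since 28 = 0·84 + 28), so 84 ∤ 28.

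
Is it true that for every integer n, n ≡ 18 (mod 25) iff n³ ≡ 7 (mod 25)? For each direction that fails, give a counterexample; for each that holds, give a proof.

(⇒) Suppose n ≡ 18 (mod 25). Write n = 25j + 18. Then (25j + 18)³ = 15625j³ + 33750j² + 24300j + 5832 = 25(625j³ + 1350j² + 972j + 233) + 7, so n³ ≡ 7 (mod 25).

(⇐) Conversely, suppose n³ ≡ 7 (mod 25). The only residue r in {0, …, 24} with r³ ≡ 7 (mod 25) is r = 18, so n ≡ 18 (mod 25).

Both implications hold.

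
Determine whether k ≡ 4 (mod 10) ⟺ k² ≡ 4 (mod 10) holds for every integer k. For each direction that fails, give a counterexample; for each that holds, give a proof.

Neither implication holds.

[⇒] This fails: take k = 4. Then 4 ≡ 4 (mod 10), but 4² = 16 ≡ 6 (mod 10), not 4.

[⇐] This fails: take k = 2. Then 2² = 4 ≡ 4 (mod 10), yet 2 ≡ 2 (mod 10), not 4.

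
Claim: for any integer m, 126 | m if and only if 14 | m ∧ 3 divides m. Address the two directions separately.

(⇒) holds; (⇐) fails.

[⇒] If 126 ∣ m, write m = 126q. Since 126 = 9·14, m = 14·(9q), so 14 ∣ m; and since 126 = 42·3, m = 3·(42q), so 3 ∣ m.

[⇐] This fails: take m = 42. Both 14 ∣ 42 and 3 ∣ 42, yet 42 is not a multiple of 126 (since 42 = 0·126 + 42), so 126 ∤ 42.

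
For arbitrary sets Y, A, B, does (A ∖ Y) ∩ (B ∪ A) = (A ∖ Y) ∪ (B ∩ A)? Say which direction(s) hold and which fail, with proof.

Forward inclusion. Let x ∈ (A ∖ Y) ∩ (B ∪ A). Then either x ∈ A and x ∉ Y, B; or x ∈ A ∩ B and x ∉ Y. In each case x ∈ (A ∖ Y) ∪ (B ∩ A), so (A ∖ Y) ∩ (B ∪ A) ⊆ (A ∖ Y) ∪ (B ∩ A).

Reverse inclusion. This inclusion fails. Take Y = {1}, A = {1}, B = {1}; then 1 ∈ (A ∖ Y) ∪ (B ∩ A) but 1 ∉ (A ∖ Y) ∩ (B ∪ A).

The sets are not equal: only the forward inclusion holds.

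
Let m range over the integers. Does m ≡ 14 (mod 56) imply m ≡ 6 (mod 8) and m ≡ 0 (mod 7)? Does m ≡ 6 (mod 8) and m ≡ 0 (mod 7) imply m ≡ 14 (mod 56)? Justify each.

Forward direction. Suppose m ≡ 14 (mod 56); write m = 56j + 14. Since 8 ∣ 56, reducing mod 8 gives m ≡ 14 ≡ 6 (mod 8); since 7 ∣ 56, reducing mod 7 gives m ≡ 14 ≡ 0 (mod 7).

Converse. If m ≡ 6 (mod 8) and m ≡ 0 (mod 7), then by the Chinese remainder theorem m ≡ 14 (mod 56). This is exactly m ≡ 14 (mod 56).

The biconditional holds.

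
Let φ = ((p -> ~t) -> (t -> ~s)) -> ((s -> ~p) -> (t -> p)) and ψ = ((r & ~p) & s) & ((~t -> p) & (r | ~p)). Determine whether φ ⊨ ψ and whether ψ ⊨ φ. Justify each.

(⇒) fails; (⇐) holds.

(⟹) This fails. Under p = F, s = F, r = F, t = F, the left side is true but the right side is false.

(⟸) Assume the antecedent. If p is true, the antecedent cannot hold. If p is false, the antecedent forces (p = F, s = T, r = T, t = T), and the consequent holds there. Either way the consequent holds.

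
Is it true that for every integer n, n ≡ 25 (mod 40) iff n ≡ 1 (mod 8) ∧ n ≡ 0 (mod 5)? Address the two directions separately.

Converse. If n ≡ 1 (mod 8) and n ≡ 0 (mod 5), then by the Chinese remainder theorem n ≡ 25 (mod 40). This is exactly n ≡ 25 (mod 40).

Forward direction. Suppose n ≡ 25 (mod 40); write n = 40j + 25. Since 8 ∣ 40, reducing mod 8 gives n ≡ 25 ≡ 1 (mod 8); since 5 ∣ 40, reducing mod 5 gives n ≡ 25 ≡ 0 (mod 5).

Both directions hold; the statement is true.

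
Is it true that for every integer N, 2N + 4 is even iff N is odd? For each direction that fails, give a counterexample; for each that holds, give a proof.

Only the reverse direction holds.

(→) This fails: take N = 6. Then 2N + 4 = 16, which is even, yet N = 6 is even, not odd.

(←) Suppose N is odd. Since 2 is even, 2N is even for every N, so 2N + 4 has the same parity as 4, which is even. Hence 2N + 4 is even.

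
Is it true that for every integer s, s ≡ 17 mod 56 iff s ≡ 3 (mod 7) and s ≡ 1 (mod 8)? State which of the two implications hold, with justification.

(⟸) If s ≡ 3 (mod 7) and s ≡ 1 (mod 8), then by the Chinese remainder theorem s ≡ 17 (mod 56). This is exactly s ≡ 17 (mod 56).

(⟹) Suppose s ≡ 17 (mod 56); write s = 56j + 17. Since 7 ∣ 56, reducing mod 7 gives s ≡ 17 ≡ 3 (mod 7); since 8 ∣ 56, reducing mod 8 gives s ≡ 17 ≡ 1 (mod 8).

Equivalent; both directions hold.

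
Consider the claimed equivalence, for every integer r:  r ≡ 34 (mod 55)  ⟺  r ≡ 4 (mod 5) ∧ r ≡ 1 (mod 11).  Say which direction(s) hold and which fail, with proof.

Both directions hold.

(⇒) Suppose r ≡ 34 (mod 55); write r = 55j + 34. Since 5 ∣ 55, reducing mod 5 gives r ≡ 34 ≡ 4 (mod 5); since 11 ∣ 55, reducing mod 11 gives r ≡ 34 ≡ 1 (mod 11).

(⇐) Conversely, if r ≡ 4 (mod 5) and r ≡ 1 (mod 11), then by the Chinese remainder theorem r ≡ 34 (mod 55). This is exactly r ≡ 34 (mod 55).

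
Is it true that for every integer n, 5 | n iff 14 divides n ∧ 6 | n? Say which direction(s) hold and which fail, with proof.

(⟹) This fails: take n = 5. Certainly 5 ∣ 5, but 14 ∤ 5.

(⟸) This fails: take n = 42. Both 14 ∣ 42 and 6 ∣ 42, yet 42 is not a multiple of 5 (since 42 = 8·5 + 2), so 5 ∤ 42.

Neither implication holds.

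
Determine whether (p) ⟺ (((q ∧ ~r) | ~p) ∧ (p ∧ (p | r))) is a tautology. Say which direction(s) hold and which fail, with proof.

The forward direction fails; the converse holds.

(→) This fails. Under p = T, r = F, q = F, the left side is true but the right side is false.

(←) Assume the antecedent. If p is true, p reduces to true regardless of the other variables. If p is false, the antecedent cannot hold. Either way p holds.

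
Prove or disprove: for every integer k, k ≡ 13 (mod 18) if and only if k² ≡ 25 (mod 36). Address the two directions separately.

Only the forward direction holds.

(→) Suppose k ≡ 13 (mod 18). Working modulo 36, k ∈ {13, 31}; for each such r, r² ≡ 25 (mod 36).

(←) This fails: take k = 5. Then 5² = 25 ≡ 25 (mod 36), yet 5 ≡ 5 (mod 18), not 13.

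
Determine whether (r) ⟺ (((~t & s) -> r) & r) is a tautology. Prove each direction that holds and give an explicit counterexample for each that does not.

(⇒) Assume the antecedent. If t is true, the antecedent forces (t = T, s = F, r = T) or (t = T, s = T, r = T), and ((~t & s) -> r) & r holds there. If t is false, the antecedent forces (t = F, s = F, r = T) or (t = F, s = T, r = T), and ((~t & s) -> r) & r holds there. Either way ((~t & s) -> r) & r holds.

(⇐) Assume the antecedent. If t is true, the antecedent forces (t = T, s = F, r = T) or (t = T, s = T, r = T), and r holds there. If t is false, the antecedent forces (t = F, s = F, r = T) or (t = F, s = T, r = T), and r holds there. Either way r holds.

Both directions hold; the statement is true.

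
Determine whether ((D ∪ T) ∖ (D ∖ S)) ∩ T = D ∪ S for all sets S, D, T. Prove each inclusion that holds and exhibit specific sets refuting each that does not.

Neither inclusion holds.

Forward inclusion. This inclusion fails. Take S = ∅, D = ∅, T = {1}; then 1 ∈ ((D ∪ T) ∖ (D ∖ S)) ∩ T but 1 ∉ D ∪ S.

Reverse inclusion. This inclusion fails. Take S = {1}, D = ∅, T = ∅; then 1 ∈ D ∪ S but 1 ∉ ((D ∪ T) ∖ (D ∖ S)) ∩ T.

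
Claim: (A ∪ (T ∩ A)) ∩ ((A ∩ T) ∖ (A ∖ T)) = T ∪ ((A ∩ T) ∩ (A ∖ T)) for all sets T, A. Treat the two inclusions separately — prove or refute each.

(⊆) Let x ∈ (A ∪ (T ∩ A)) ∩ ((A ∩ T) ∖ (A ∖ T)). Then x ∈ T ∩ A, from which x ∈ T ∪ ((A ∩ T) ∩ (A ∖ T)).

(⊇) This inclusion fails. Take T = {1}, A = ∅; then 1 ∈ T ∪ ((A ∩ T) ∩ (A ∖ T)) but 1 ∉ (A ∪ (T ∩ A)) ∩ ((A ∩ T) ∖ (A ∖ T)).

The sets are not equal: only the forward inclusion holds.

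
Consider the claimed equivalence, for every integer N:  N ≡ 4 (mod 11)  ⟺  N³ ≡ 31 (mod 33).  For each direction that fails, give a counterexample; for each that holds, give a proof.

(⇒) fails; (⇐) holds.

(→) This fails: take N = 15. Then 15 ≡ 4 (mod 11), but 15³ = 3375 ≡ 9 (mod 33), not 31.

(←) Conversely, the residues r modulo 33 with r³ ≡ 31 (mod 33) are exactly {4}, and each is ≡ 4 (mod 11).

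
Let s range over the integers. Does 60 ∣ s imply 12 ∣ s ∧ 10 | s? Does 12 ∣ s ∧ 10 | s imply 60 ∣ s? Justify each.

[⇒] If 60 ∣ s, write s = 60q. Since 60 = 5·12, s = 12·(5q), so 12 ∣ s; and since 60 = 6·10, s = 10·(6q), so 10 ∣ s.

[⇐] Suppose 12 ∣ s and 10 ∣ s. Any common multiple of 12 and 10 is a multiple of their lcm; here lcm(12, 10) = 12·10/gcd(12, 10) = 120/2 = 60, so 60 ∣ s.

Both directions hold; the statement is true.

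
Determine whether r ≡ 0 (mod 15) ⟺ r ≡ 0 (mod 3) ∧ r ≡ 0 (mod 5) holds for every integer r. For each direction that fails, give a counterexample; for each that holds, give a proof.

(⟸) If r ≡ 0 (mod 3) and r ≡ 0 (mod 5), then by the Chinese remainder theorem r ≡ 0 (mod 15). This is exactly r ≡ 0 (mod 15).

(⟹) Suppose r ≡ 0 (mod 15); write r = 15j + 0. Since 3 ∣ 15, reducing mod 3 gives r ≡ 0 (mod 3); since 5 ∣ 15, reducing mod 5 gives r ≡ 0 (mod 5).

Both directions hold.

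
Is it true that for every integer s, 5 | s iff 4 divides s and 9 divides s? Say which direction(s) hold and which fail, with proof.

(⇒) This fails: take s = 5. Certainly 5 ∣ 5, but 4 ∤ 5.

(⇐) This fails: take s = 36. Both 4 ∣ 36 and 9 ∣ 36, yet 36 is not a multiple of 5 (since 36 = 7·5 + 1), so 5 ∤ 36.

Both directions fail.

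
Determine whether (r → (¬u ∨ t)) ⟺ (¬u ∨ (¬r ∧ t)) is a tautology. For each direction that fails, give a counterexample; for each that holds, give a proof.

Only the converse holds.

(⇒) This fails. Under t = F, r = F, u = T, the left side is true but the right side is false.

(⇐) Assume the antecedent. If t is true, r → (¬u ∨ t) reduces to true regardless of the other variables. If t is false, the antecedent forces (t = F, r = F, u = F) or (t = F, r = T, u = F), and r → (¬u ∨ t) holds there. Either way r → (¬u ∨ t) holds.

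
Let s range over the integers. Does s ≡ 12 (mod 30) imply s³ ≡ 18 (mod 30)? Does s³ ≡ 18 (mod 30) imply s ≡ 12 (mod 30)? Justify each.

(⇐) Suppose s³ ≡ 18 (mod 30). The only residue r in {0, …, 29} with r³ ≡ 18 (mod 30) is r = 12, so s ≡ 12 (mod 30).

(⇒) Suppose s ≡ 12 (mod 30). Write s = 30j + 12. Then (30j + 12)³ = 27000j³ + 32400j² + 12960j + 1728 = 30(900j³ + 1080j² + 432j + 57) + 18, so s³ ≡ 18 (mod 30).

Both implications hold.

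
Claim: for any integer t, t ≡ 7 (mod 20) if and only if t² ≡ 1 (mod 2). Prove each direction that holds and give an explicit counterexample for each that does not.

The forward direction holds; the converse fails.

(⇒) Suppose t ≡ 7 (mod 20). Then t² ≡ 7² = 49 (mod 20), and since 2 ∣ 20, also t² ≡ 1 (mod 2).

(⇐) This fails: take t = 1. Then 1² = 1 ≡ 1 (mod 2), yet 1 ≡ 1 (mod 20), not 7.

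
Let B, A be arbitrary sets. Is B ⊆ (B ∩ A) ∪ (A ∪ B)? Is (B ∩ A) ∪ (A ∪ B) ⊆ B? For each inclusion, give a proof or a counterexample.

The sets are not equal: only the forward inclusion holds.

Reverse inclusion. This inclusion fails. Take B = ∅, A = {1}; then 1 ∈ (B ∩ A) ∪ (A ∪ B) but 1 ∉ B.

Forward inclusion. Let x ∈ B. Then either x ∈ B and x ∉ A; or x ∈ B ∩ A. In each case x ∈ (B ∩ A) ∪ (A ∪ B), so B ⊆ (B ∩ A) ∪ (A ∪ B).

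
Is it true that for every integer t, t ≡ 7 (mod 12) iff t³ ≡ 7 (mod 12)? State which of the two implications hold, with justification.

The biconditional holds.

(⇒) Suppose t ≡ 7 (mod 12). Write t = 12j + 7. Then (12j + 7)³ = 1728j³ + 3024j² + 1764j + 343 = 12(144j³ + 252j² + 147j + 28) + 7, so t³ ≡ 7 (mod 12).

(⇐) For the converse, argue contrapositively. If t ≢ 7 (mod 12), then t is congruent to one of 0, 1, 2, 3, 4, 5, 6, 8, 9, 10, 11 modulo 12, and these give t³ ≡ 0, 1, 8, 3, 4, 5, 0, 8, 9, 4, 11 respectively — never 7.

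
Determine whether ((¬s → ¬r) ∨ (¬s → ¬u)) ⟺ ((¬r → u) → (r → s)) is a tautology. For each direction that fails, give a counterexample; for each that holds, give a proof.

(⟹) This fails. Under r = T, s = F, u = F, the left side is true but the right side is false.

(⟸) Assume the antecedent. If r is true, the antecedent forces (r = T, s = T, u = F) or (r = T, s = T, u = T), and (¬s → ¬r) ∨ (¬s → ¬u) holds there. If r is false, (¬s → ¬r) ∨ (¬s → ¬u) reduces to true regardless of the other variables. Either way (¬s → ¬r) ∨ (¬s → ¬u) holds.

Not equivalent: only (⇐) holds.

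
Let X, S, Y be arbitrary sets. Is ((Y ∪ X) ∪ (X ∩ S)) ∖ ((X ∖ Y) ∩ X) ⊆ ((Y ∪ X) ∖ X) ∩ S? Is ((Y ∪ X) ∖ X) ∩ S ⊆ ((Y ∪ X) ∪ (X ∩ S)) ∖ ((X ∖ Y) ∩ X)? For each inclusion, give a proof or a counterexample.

(⊆) fails; (⊇) holds.

(⟹) This inclusion fails. Take X = ∅, S = ∅, Y = {1}; then 1 ∈ ((Y ∪ X) ∪ (X ∩ S)) ∖ ((X ∖ Y) ∩ X) but 1 ∉ ((Y ∪ X) ∖ X) ∩ S.

(⟸) Let x ∈ ((Y ∪ X) ∖ X) ∩ S. Then x ∈ S ∩ Y and x ∉ X, from which x ∈ ((Y ∪ X) ∪ (X ∩ S)) ∖ ((X ∖ Y) ∩ X).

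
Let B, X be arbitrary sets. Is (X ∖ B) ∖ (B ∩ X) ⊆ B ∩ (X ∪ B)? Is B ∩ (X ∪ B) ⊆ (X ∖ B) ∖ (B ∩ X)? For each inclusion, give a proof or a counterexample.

(⊆) fails and (⊇) fails.

(⊆) This inclusion fails. Take B = ∅, X = {1}; then 1 ∈ (X ∖ B) ∖ (B ∩ X) but 1 ∉ B ∩ (X ∪ B).

(⊇) This inclusion fails. Take B = {1}, X = ∅; then 1 ∈ B ∩ (X ∪ B) but 1 ∉ (X ∖ B) ∖ (B ∩ X).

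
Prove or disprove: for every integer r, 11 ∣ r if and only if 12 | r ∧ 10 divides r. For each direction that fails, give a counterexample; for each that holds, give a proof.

(→) This fails: take r = 11. Certainly 11 ∣ 11, but 12 ∤ 11.

(←) This fails: take r = 60. Both 12 ∣ 60 and 10 ∣ 60, yet 60 is not a multiple of 11 (since 60 = 5·11 + 5), so 11 ∤ 60.

Both directions fail.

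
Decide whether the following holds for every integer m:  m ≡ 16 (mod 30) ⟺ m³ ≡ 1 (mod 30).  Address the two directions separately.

Forward direction. This fails: take m = 16. Then 16 ≡ 16 (mod 30), but 16³ = 4096 ≡ 16 (mod 30), not 1.

Converse. This fails: take m = 1. Then 1³ = 1 ≡ 1 (mod 30), yet 1 ≡ 1 (mod 30), not 16.

Both directions fail.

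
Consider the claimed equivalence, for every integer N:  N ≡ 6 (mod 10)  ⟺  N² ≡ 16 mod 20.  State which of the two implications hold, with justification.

[⇒] Suppose N ≡ 6 (mod 10). Working modulo 20, N ∈ {6, 16}; for each such r, r² ≡ 16 (mod 20).

[⇐] This fails: take N = 4. Then 4² = 16 ≡ 16 (mod 20), yet 4 ≡ 4 (mod 10), not 6.

Only the forward implication holds.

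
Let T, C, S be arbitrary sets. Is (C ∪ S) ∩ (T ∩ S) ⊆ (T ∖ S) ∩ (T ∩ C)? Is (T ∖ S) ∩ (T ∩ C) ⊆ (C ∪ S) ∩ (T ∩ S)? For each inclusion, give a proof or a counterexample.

Neither inclusion holds.

(⟹) This inclusion fails. Take T = {1}, C = ∅, S = {1}; then 1 ∈ (C ∪ S) ∩ (T ∩ S) but 1 ∉ (T ∖ S) ∩ (T ∩ C).

(⟸) This inclusion fails. Take T = {1}, C = {1}, S = ∅; then 1 ∈ (T ∖ S) ∩ (T ∩ C) but 1 ∉ (C ∪ S) ∩ (T ∩ S).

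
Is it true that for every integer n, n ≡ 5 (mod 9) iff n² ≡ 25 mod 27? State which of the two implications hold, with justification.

(→) This fails: take n = 14. Then 14 ≡ 5 (mod 9), but 14² = 196 ≡ 7 (mod 27), not 25.

(←) This fails: take n = 22. Then 22² = 484 ≡ 25 (mod 27), yet 22 ≡ 4 (mod 9), not 5.

Neither direction holds.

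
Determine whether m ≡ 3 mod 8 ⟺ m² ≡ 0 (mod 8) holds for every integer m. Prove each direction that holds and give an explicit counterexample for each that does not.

(⇒) This fails: take m = 3. Then 3 ≡ 3 (mod 8), but 3² = 9 ≡ 1 (mod 8), not 0.

(⇐) This fails: take m = 0. Then 0² = 0 ≡ 0 (mod 8), yet 0 ≡ 0 (mod 8), not 3.

(⇒) fails and (⇐) fails.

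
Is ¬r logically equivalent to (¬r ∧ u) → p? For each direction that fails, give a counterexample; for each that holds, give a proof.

Neither implication holds.

[⇒] This fails. Under u = T, r = F, p = F, the left side is true but the right side is false.

[⇐] This fails. Under u = F, r = T, p = F, the left side is false but the right side is true.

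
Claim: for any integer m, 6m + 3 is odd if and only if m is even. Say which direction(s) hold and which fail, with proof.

(→) This fails: take m = 5. Then 6m + 3 = 33, which is odd, yet m = 5 is odd, not even.

(←) Suppose m is even. Since 6 is even, 6m is even for every m, so 6m + 3 has the same parity as 3, which is odd. Hence 6m + 3 is odd.

(⇒) fails; (⇐) holds.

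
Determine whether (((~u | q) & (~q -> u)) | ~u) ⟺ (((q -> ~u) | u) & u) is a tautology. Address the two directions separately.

[⇒] This fails. Under u = F, q = F, the left side is true but the right side is false.

[⇐] This fails. Under u = T, q = F, the left side is false but the right side is true.

Neither implication holds.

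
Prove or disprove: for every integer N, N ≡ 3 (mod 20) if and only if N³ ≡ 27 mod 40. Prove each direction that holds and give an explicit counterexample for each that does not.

[⇐] The residues r modulo 40 with r³ ≡ 27 (mod 40) are exactly {3}, and each is ≡ 3 (mod 20).

[⇒] This fails: take N = 23. Then 23 ≡ 3 (mod 20), but 23³ = 12167 ≡ 7 (mod 40), not 27.

Only the converse holds.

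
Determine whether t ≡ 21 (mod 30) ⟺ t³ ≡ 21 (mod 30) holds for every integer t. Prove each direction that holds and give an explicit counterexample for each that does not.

Both implications hold.

(⇒) Suppose t ≡ 21 (mod 30). Write t = 30j + 21. Then (30j + 21)³ = 27000j³ + 56700j² + 39690j + 9261 = 30(900j³ + 1890j² + 1323j + 308) + 21, so t³ ≡ 21 (mod 30).

(⇐) Conversely, suppose t³ ≡ 21 (mod 30). The only residue r in {0, …, 29} with r³ ≡ 21 (mod 30) is r = 21, so t ≡ 21 (mod 30).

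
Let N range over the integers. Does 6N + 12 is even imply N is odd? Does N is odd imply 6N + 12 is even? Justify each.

(⇒) fails; (⇐) holds.

(⟹) This fails: take N = 4. Then 6N + 12 = 36, which is even, yet N = 4 is even, not odd.

(⟸) Suppose N is odd. Since 6 is even, 6N is even for every N, so 6N + 12 has the same parity as 12, which is even. Hence 6N + 12 is even.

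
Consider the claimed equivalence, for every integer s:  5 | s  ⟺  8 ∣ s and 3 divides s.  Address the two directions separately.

Neither implication holds.

(⇒) This fails: take s = 5. Certainly 5 ∣ 5, but 8 ∤ 5.

(⇐) This fails: take s = 24. Both 8 ∣ 24 and 3 ∣ 24, yet 24 is not a multiple of 5 (since 24 = 4·5 + 4), so 5 ∤ 24.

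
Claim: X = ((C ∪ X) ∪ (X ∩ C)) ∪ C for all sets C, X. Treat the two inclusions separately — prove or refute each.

The sets are not equal: only the forward inclusion holds.

Forward inclusion. Let x ∈ X. Then either x ∈ X and x ∉ C; or x ∈ C ∩ X. In each case x ∈ ((C ∪ X) ∪ (X ∩ C)) ∪ C, so X ⊆ ((C ∪ X) ∪ (X ∩ C)) ∪ C.

Reverse inclusion. This inclusion fails. Take C = {1}, X = ∅; then 1 ∈ ((C ∪ X) ∪ (X ∩ C)) ∪ C but 1 ∉ X.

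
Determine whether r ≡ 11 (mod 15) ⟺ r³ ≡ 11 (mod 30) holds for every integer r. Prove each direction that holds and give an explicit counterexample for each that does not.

Only the reverse direction holds.

(⇐) The residues r modulo 30 with r³ ≡ 11 (mod 30) are exactly {11}, and each is ≡ 11 (mod 15).

(⇒) This fails: take r = 26. Then 26 ≡ 11 (mod 15), but 26³ = 17576 ≡ 26 (mod 30), not 11.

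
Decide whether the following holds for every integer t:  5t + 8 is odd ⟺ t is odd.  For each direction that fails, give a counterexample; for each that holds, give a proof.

Both directions hold.

(⟹) Suppose 5t + 8 is odd. Since 5 is odd, 5t and t have the same parity, so 5t + 8 ≡ t + 8 (mod 2). As 8 is even, 5t + 8 is odd exactly when t is odd. Thus t is odd.

(⟸) Conversely, suppose t is odd; write t = 2j + 1. Then 5t + 8 = 5·(2j + 1) + 8 = 2·5j + 13, which is odd.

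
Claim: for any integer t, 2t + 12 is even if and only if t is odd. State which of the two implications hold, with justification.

(⟹) This fails: take t = 6. Then 2t + 12 = 24, which is even, yet t = 6 is even, not odd.

(⟸) Suppose t is odd. Since 2 is even, 2t is even for every t, so 2t + 12 has the same parity as 12, which is even. Hence 2t + 12 is even.

Only the converse holds.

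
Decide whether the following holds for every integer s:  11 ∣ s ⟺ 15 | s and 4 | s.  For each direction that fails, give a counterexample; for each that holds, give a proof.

[⇒] This fails: take s = 11. Certainly 11 ∣ 11, but 15 ∤ 11.

[⇐] This fails: take s = 60. Both 15 ∣ 60 and 4 ∣ 60, yet 60 is not a multiple of 11 (since 60 = 5·11 + 5), so 11 ∤ 60.

Neither implication holds.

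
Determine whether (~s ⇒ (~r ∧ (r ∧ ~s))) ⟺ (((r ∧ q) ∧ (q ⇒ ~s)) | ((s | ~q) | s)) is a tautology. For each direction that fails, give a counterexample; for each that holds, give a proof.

Only the forward implication holds.

(⟸) This fails. Under r = F, s = F, q = F, the left side is false but the right side is true.

(⟹) Assume the antecedent. If r is true, the consequent reduces to true regardless of the other variables. If r is false, the antecedent forces (r = F, s = T, q = F) or (r = F, s = T, q = T), and the consequent holds there. Either way the consequent holds.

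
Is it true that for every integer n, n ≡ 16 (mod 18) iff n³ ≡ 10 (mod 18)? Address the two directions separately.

(⟹) Suppose n ≡ 16 (mod 18). Write n = 18j + 16. Then (18j + 16)³ = 5832j³ + 15552j² + 13824j + 4096 = 18(324j³ + 864j² + 768j + 227) + 10, so n³ ≡ 10 (mod 18).

(⟸) This fails: take n = 4. Then 4³ = 64 ≡ 10 (mod 18), yet 4 ≡ 4 (mod 18), not 16.

The forward direction holds; the converse fails.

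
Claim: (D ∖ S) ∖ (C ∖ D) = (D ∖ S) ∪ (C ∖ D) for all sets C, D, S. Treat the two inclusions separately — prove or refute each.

Forward inclusion. Let x ∈ (D ∖ S) ∖ (C ∖ D). Then either x ∈ D and x ∉ C, S; or x ∈ C ∩ D and x ∉ S. In each case x ∈ (D ∖ S) ∪ (C ∖ D), so (D ∖ S) ∖ (C ∖ D) ⊆ (D ∖ S) ∪ (C ∖ D).

Reverse inclusion. This inclusion fails. Take C = {1}, D = ∅, S = ∅; then 1 ∈ (D ∖ S) ∪ (C ∖ D) but 1 ∉ (D ∖ S) ∖ (C ∖ D).

The sets are not equal: only the forward inclusion holds.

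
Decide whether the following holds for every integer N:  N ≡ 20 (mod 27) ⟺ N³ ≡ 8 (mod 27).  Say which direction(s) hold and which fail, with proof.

(→) Suppose N ≡ 20 (mod 27). Write N = 27j + 20. Then (27j + 20)³ = 19683j³ + 43740j² + 32400j + 8000 = 27(729j³ + 1620j² + 1200j + 296) + 8, so N³ ≡ 8 (mod 27).

(←) This fails: take N = 2. Then 2³ = 8 ≡ 8 (mod 27), yet 2 ≡ 2 (mod 27), not 20.

Only the forward direction holds.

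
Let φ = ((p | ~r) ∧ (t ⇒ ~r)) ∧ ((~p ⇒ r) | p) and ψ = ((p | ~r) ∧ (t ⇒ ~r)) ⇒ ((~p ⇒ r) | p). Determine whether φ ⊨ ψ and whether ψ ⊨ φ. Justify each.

Not equivalent: only (⇒) holds.

[⇒] Assume the antecedent. If r is true, the consequent reduces to true regardless of the other variables. If r is false, the antecedent forces (r = F, p = T, t = F) or (r = F, p = T, t = T), and the consequent holds there. Either way the consequent holds.

[⇐] This fails. Under r = T, p = F, t = F, the left side is false but the right side is true.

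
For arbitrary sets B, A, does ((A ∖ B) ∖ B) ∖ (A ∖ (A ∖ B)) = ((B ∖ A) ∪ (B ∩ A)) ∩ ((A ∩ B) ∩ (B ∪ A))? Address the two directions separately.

(⟹) This inclusion fails. Take B = ∅, A = {1}; then 1 ∈ ((A ∖ B) ∖ B) ∖ (A ∖ (A ∖ B)) but 1 ∉ ((B ∖ A) ∪ (B ∩ A)) ∩ ((A ∩ B) ∩ (B ∪ A)).

(⟸) This inclusion fails. Take B = {1}, A = {1}; then 1 ∈ ((B ∖ A) ∪ (B ∩ A)) ∩ ((A ∩ B) ∩ (B ∪ A)) but 1 ∉ ((A ∖ B) ∖ B) ∖ (A ∖ (A ∖ B)).

(⊆) fails and (⊇) fails.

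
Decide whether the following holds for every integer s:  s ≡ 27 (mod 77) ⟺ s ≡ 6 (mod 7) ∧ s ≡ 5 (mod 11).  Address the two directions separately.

(←) If s ≡ 6 (mod 7) and s ≡ 5 (mod 11), then by the Chinese remainder theorem s ≡ 27 (mod 77). This is exactly s ≡ 27 (mod 77).

(→) Suppose s ≡ 27 (mod 77); write s = 77j + 27. Since 7 ∣ 77, reducing mod 7 gives s ≡ 27 ≡ 6 (mod 7); since 11 ∣ 77, reducing mod 11 gives s ≡ 27 ≡ 5 (mod 11).

The biconditional holds.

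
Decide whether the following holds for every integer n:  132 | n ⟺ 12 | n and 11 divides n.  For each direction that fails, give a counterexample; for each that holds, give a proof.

Both directions hold.

Forward direction. If 132 ∣ n, write n = 132q. Since 132 = 11·12, n = 12·(11q), so 12 ∣ n; and since 132 = 12·11, n = 11·(12q), so 11 ∣ n.

Converse. Suppose 12 ∣ n and 11 ∣ n. Any common multiple of 12 and 11 is a multiple of their lcm; here gcd(12, 11) = 1, so lcm(12, 11) = 12·11 = 132, so 132 ∣ n.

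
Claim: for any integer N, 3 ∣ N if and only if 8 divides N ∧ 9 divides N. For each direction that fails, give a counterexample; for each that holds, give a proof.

The forward direction fails; the converse holds.

(⇐) Suppose 8 ∣ N and 9 ∣ N. Any common multiple of 8 and 9 is a multiple of their lcm; here gcd(8, 9) = 1, so lcm(8, 9) = 8·9 = 72, so 72 ∣ N. Since 3 ∣ 72, it follows that 3 ∣ N.

(⇒) This fails: take N = 3. Certainly 3 ∣ 3, but 8 ∤ 3.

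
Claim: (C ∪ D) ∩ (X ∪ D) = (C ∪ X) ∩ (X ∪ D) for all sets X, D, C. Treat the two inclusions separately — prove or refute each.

Forward inclusion. This inclusion fails. Take X = ∅, D = {1}, C = ∅; then 1 ∈ (C ∪ D) ∩ (X ∪ D) but 1 ∉ (C ∪ X) ∩ (X ∪ D).

Reverse inclusion. This inclusion fails. Take X = {1}, D = ∅, C = ∅; then 1 ∈ (C ∪ X) ∩ (X ∪ D) but 1 ∉ (C ∪ D) ∩ (X ∪ D).

(⊆) fails and (⊇) fails.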